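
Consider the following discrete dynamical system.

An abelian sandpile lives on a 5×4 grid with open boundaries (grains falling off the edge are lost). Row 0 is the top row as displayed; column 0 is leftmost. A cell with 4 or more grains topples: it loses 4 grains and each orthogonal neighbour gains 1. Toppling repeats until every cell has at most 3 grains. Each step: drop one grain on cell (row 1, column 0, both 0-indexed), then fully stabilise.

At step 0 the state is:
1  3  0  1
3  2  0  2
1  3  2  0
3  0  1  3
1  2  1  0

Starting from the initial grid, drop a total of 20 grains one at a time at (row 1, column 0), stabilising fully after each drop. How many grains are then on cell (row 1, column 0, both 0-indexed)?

1

[0] 1  3  0  1
3  2  0  2
1  3  2  0
3  0  1  3
1  2  1  0
[1] 2  3  0  1
0  3  0  2
2  3  2  0
3  0  1  3
1  2  1  0
[2] 2  3  0  1
1  3  0  2
2  3  2  0
3  0  1  3
1  2  1  0
[3] 2  3  0  1
2  3  0  2
2  3  2  0
3  0  1  3
1  2  1  0
[4] 2  3  0  1
3  3  0  2
2  3  2  0
3  0  1  3
1  2  1  0
[5] 0  1  1  1
3  2  1  2
1  1  3  0
0  2  1  3
2  2  1  0
[6] 1  1  1  1
0  3  1  2
2  1  3  0
0  2  1  3
2  2  1  0
[7] 1  1  1  1
1  3  1  2
2  1  3  0
0  2  1  3
2  2  1  0
[8] 1  1  1  1
2  3  1  2
2  1  3  0
0  2  1  3
2  2  1  0
[9] 1  1  1  1
3  3  1  2
2  1  3  0
0  2  1  3
2  2  1  0
[10] 2  2  1  1
1  0  2  2
3  2  3  0
0  2  1  3
2  2  1  0
[11] 2  2  1  1
2  0  2  2
3  2  3  0
0  2  1  3
2  2  1  0
[12] 2  2  1  1
3  0  2  2
3  2  3  0
0  2  1  3
2  2  1  0
[13] 3  2  1  1
1  1  2  2
0  3  3  0
1  2  1  3
2  2  1  0
[14] 3  2  1  1
2  1  2  2
0  3  3  0
1  2  1  3
2  2  1  0
[15] 3  2  1  1
3  1  2  2
0  3  3  0
1  2  1  3
2  2  1  0
[16] 0  3  1  1
1  2  2  2
1  3  3  0
1  2  1  3
2  2  1  0
[17] 0  3  1  1
2  2  2  2
1  3  3  0
1  2  1  3
2  2  1  0
[18] 0  3  1  1
3  2  2  2
1  3  3  0
1  2  1  3
2  2  1  0
[19] 1  3  1  1
0  3  2  2
2  3  3  0
1  2  1  3
2  2  1  0
[20] 1  3  1  1
1  3  2  2
2  3  3  0
1  2  1  3
2  2  1  0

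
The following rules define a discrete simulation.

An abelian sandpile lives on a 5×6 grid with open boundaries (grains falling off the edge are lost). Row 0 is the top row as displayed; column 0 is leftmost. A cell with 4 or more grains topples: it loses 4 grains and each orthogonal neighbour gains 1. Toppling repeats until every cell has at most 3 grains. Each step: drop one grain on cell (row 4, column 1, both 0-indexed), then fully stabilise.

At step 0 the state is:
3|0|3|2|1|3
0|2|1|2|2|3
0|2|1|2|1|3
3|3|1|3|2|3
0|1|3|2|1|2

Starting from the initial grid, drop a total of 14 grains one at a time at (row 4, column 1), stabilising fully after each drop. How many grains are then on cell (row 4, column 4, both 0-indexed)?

2

step 0: 3|0|3|2|1|3
0|2|1|2|2|3
0|2|1|2|1|3
3|3|1|3|2|3
0|1|3|2|1|2
step 1: 3|0|3|2|1|3
0|2|1|2|2|3
0|2|1|2|1|3
3|3|1|3|2|3
0|2|3|2|1|2
step 2: 3|0|3|2|1|3
0|2|1|2|2|3
0|2|1|2|1|3
3|3|1|3|2|3
0|3|3|2|1|2
step 3: 3|0|3|2|1|3
0|2|1|2|2|3
1|3|1|2|1|3
0|1|3|3|2|3
2|2|0|3|1|2
step 4: 3|0|3|2|1|3
0|2|1|2|2|3
1|3|1|2|1|3
0|1|3|3|2|3
2|3|0|3|1|2
step 5: 3|0|3|2|1|3
0|2|1|2|2|3
1|3|1|2|1|3
0|2|3|3|2|3
3|0|1|3|1|2
step 6: 3|0|3|2|1|3
0|2|1|2|2|3
1|3|1|2|1|3
0|2|3|3|2|3
3|1|1|3|1|2
step 7: 3|0|3|2|1|3
0|2|1|2|2|3
1|3|1|2|1|3
0|2|3|3|2|3
3|2|1|3|1|2
step 8: 3|0|3|2|1|3
0|2|1|2|2|3
1|3|1|2|1|3
0|2|3|3|2|3
3|3|1|3|1|2
step 9: 3|0|3|2|1|3
0|2|1|2|2|3
1|3|1|2|1|3
1|3|3|3|2|3
0|1|2|3|1|2
step 10: 3|0|3|2|1|3
0|2|1|2|2|3
1|3|1|2|1|3
1|3|3|3|2|3
0|2|2|3|1|2
step 11: 3|0|3|2|1|3
0|2|1|2|2|3
1|3|1|2|1|3
1|3|3|3|2|3
0|3|2|3|1|2
step 12: 3|0|3|2|1|3
0|3|1|2|2|3
2|0|3|3|1|3
2|2|2|1|3|3
1|2|1|1|2|2
step 13: 3|0|3|2|1|3
0|3|1|2|2|3
2|0|3|3|1|3
2|2|2|1|3|3
1|3|1|1|2|2
step 14: 3|0|3|2|1|3
0|3|1|2|2|3
2|0|3|3|1|3
2|3|2|1|3|3
2|0|2|1|2|2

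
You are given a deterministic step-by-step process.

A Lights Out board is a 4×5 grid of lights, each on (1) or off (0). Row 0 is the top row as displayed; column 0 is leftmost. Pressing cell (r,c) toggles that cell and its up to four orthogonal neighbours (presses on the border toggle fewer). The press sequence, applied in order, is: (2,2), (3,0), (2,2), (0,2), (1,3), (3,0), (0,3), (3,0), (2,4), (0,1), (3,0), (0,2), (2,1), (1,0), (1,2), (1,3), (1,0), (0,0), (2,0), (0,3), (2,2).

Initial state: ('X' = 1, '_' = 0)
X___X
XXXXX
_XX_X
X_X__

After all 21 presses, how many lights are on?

6

[0] X___X
XXXXX
_XX_X
X_X__
[1] X___X
XX_XX
___XX
X____
[2] X___X
XX_XX
X__XX
_X___
[3] X___X
XXXXX
XXX_X
_XX__
[4] XXXXX
XX_XX
XXX_X
_XX__
[5] XXX_X
XXX__
XXXXX
_XX__
[6] XXX_X
XXX__
_XXXX
X_X__
[7] XX_X_
XXXX_
_XXXX
X_X__
[8] XX_X_
XXXX_
XXXXX
_XX__
[9] XX_X_
XXXXX
XXX__
_XX_X
[10] __XX_
X_XXX
XXX__
_XX_X
[11] __XX_
X_XXX
_XX__
X_X_X
[12] _X___
X__XX
_XX__
X_X_X
[13] _X___
XX_XX
X____
XXX_X
[14] XX___
___XX
_____
XXX_X
[15] XXX__
_XX_X
__X__
XXX_X
[16] XXXX_
_X_X_
__XX_
XXX_X
[17] _XXX_
X__X_
X_XX_
XXX_X
[18] X_XX_
___X_
X_XX_
XXX_X
[19] X_XX_
X__X_
_XXX_
_XX_X
[20] X___X
X____
_XXX_
_XX_X
[21] X___X
X_X__
_____
_X__X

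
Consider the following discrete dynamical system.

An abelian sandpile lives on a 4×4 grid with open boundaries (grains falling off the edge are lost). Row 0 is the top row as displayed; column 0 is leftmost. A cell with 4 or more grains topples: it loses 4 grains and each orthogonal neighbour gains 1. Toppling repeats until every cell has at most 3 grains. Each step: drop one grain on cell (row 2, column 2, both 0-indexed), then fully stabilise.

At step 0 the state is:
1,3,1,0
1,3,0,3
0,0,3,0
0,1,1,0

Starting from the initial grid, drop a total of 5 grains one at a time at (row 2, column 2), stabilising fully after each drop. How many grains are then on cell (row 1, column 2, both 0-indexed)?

2

[0] 1,3,1,0
1,3,0,3
0,0,3,0
0,1,1,0
[1] 1,3,1,0
1,3,1,3
0,1,0,1
0,1,2,0
[2] 1,3,1,0
1,3,1,3
0,1,1,1
0,1,2,0
[3] 1,3,1,0
1,3,1,3
0,1,2,1
0,1,2,0
[4] 1,3,1,0
1,3,1,3
0,1,3,1
0,1,2,0
[5] 1,3,1,0
1,3,2,3
0,2,0,2
0,1,3,0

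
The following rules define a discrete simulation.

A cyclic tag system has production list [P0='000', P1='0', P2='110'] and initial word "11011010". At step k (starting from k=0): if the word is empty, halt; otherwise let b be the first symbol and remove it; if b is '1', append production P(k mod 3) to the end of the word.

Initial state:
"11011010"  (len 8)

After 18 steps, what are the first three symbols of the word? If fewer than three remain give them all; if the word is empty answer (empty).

0

k=0  "11011010"  (len 8)
k=1  "1011010000"  (len 10)
k=2  "0110100000"  (len 10)
k=3  "110100000"  (len 9)
k=4  "10100000000"  (len 11)
k=5  "01000000000"  (len 11)
k=6  "1000000000"  (len 10)
k=7  "000000000000"  (len 12)
k=8  "00000000000"  (len 11)
k=9  "0000000000"  (len 10)
k=10  "000000000"  (len 9)
k=11  "00000000"  (len 8)
k=12  "0000000"  (len 7)
k=13  "000000"  (len 6)
k=14  "00000"  (len 5)
k=15  "0000"  (len 4)
k=16  "000"  (len 3)
k=17  "00"  (len 2)
k=18  "0"  (len 1)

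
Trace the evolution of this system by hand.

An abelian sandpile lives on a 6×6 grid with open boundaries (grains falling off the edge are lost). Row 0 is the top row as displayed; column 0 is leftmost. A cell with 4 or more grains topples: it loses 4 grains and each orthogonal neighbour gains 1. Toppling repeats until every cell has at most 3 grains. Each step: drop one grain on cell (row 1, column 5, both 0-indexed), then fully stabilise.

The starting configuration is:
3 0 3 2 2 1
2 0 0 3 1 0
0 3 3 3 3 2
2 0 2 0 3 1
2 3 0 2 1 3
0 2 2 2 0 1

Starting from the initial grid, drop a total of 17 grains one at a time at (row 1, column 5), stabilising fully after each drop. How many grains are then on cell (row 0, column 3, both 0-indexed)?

gen 0: 3 0 3 2 2 1
2 0 0 3 1 0
0 3 3 3 3 2
2 0 2 0 3 1
2 3 0 2 1 3
0 2 2 2 0 1
gen 1: 3 0 3 2 2 1
2 0 0 3 1 1
0 3 3 3 3 2
2 0 2 0 3 1
2 3 0 2 1 3
0 2 2 2 0 1
gen 2: 3 0 3 2 2 1
2 0 0 3 1 2
0 3 3 3 3 2
2 0 2 0 3 1
2 3 0 2 1 3
0 2 2 2 0 1
gen 3: 3 0 3 2 2 1
2 0 0 3 1 3
0 3 3 3 3 2
2 0 2 0 3 1
2 3 0 2 1 3
0 2 2 2 0 1
gen 4: 3 0 3 2 2 2
2 0 0 3 2 0
0 3 3 3 3 3
2 0 2 0 3 1
2 3 0 2 1 3
0 2 2 2 0 1
gen 5: 3 0 3 2 2 2
2 0 0 3 2 1
0 3 3 3 3 3
2 0 2 0 3 1
2 3 0 2 1 3
0 2 2 2 0 1
gen 6: 3 0 3 2 2 2
2 0 0 3 2 2
0 3 3 3 3 3
2 0 2 0 3 1
2 3 0 2 1 3
0 2 2 2 0 1
gen 7: 3 0 3 2 2 2
2 0 0 3 2 3
0 3 3 3 3 3
2 0 2 0 3 1
2 3 0 2 1 3
0 2 2 2 0 1
gen 8: 3 0 3 3 3 3
2 1 2 1 1 2
1 0 1 2 3 1
2 1 3 2 0 3
2 3 0 2 2 3
0 2 2 2 0 1
gen 9: 3 0 3 3 3 3
2 1 2 1 1 3
1 0 1 2 3 1
2 1 3 2 0 3
2 3 0 2 2 3
0 2 2 2 0 1
gen 10: 3 1 0 1 1 1
2 1 3 2 3 1
1 0 1 2 3 2
2 1 3 2 0 3
2 3 0 2 2 3
0 2 2 2 0 1
gen 11: 3 1 0 1 1 1
2 1 3 2 3 2
1 0 1 2 3 2
2 1 3 2 0 3
2 3 0 2 2 3
0 2 2 2 0 1
gen 12: 3 1 0 1 1 1
2 1 3 2 3 3
1 0 1 2 3 2
2 1 3 2 0 3
2 3 0 2 2 3
0 2 2 2 0 1
gen 13: 3 1 0 1 2 2
2 1 3 3 1 2
1 0 1 3 1 1
2 1 3 2 2 1
2 3 0 2 3 0
0 2 2 2 0 2
gen 14: 3 1 0 1 2 2
2 1 3 3 1 3
1 0 1 3 1 1
2 1 3 2 2 1
2 3 0 2 3 0
0 2 2 2 0 2
gen 15: 3 1 0 1 2 3
2 1 3 3 2 0
1 0 1 3 1 2
2 1 3 2 2 1
2 3 0 2 3 0
0 2 2 2 0 2
gen 16: 3 1 0 1 2 3
2 1 3 3 2 1
1 0 1 3 1 2
2 1 3 2 2 1
2 3 0 2 3 0
0 2 2 2 0 2
gen 17: 3 1 0 1 2 3
2 1 3 3 2 2
1 0 1 3 1 2
2 1 3 2 2 1
2 3 0 2 3 0
0 2 2 2 0 2

1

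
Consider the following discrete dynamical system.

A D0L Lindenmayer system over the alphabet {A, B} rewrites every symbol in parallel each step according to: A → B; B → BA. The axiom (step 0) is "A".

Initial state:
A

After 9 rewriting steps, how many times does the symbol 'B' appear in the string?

k=0  A
k=1  B
k=2  BA
k=3  BAB
k=4  BABBA
k=5  BABBABAB
k=6  BABBABABBABBA
k=7  BABBABABBABBABABBABAB
k=8  BABBABABBABBABABBABABBABBABABBABBA
k=9  BABBABABBABBABABBABABBABBABABBABBABABBABABBABBABABBABAB

34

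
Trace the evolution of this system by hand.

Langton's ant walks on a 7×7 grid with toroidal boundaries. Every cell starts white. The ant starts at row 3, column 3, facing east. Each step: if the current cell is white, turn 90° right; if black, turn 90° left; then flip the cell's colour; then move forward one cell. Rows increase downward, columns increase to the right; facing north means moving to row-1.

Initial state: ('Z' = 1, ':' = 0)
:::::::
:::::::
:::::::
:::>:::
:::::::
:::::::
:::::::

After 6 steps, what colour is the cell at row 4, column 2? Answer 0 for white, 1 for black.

[0] :::::::
:::::::
:::::::
:::>:::
:::::::
:::::::
:::::::
[1] :::::::
:::::::
:::::::
:::Z:::
:::v:::
:::::::
:::::::
[2] :::::::
:::::::
:::::::
:::Z:::
::<Z:::
:::::::
:::::::
[3] :::::::
:::::::
:::::::
::^Z:::
::ZZ:::
:::::::
:::::::
[4] :::::::
:::::::
:::::::
::Z>:::
::ZZ:::
:::::::
:::::::
[5] :::::::
:::::::
:::^:::
::Z::::
::ZZ:::
:::::::
:::::::
[6] :::::::
:::::::
:::Z>::
::Z::::
::ZZ:::
:::::::
:::::::

1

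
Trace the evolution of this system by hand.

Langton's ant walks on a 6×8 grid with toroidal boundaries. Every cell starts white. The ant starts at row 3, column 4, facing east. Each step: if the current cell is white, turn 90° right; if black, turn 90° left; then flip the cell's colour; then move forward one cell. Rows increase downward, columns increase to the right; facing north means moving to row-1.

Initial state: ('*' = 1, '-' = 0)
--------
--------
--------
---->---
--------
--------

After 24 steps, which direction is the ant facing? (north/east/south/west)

west

0) --------
--------
--------
---->---
--------
--------
1) --------
--------
--------
----*---
----v---
--------
2) --------
--------
--------
----*---
---<*---
--------
3) --------
--------
--------
---^*---
---**---
--------
4) --------
--------
--------
---*>---
---**---
--------
5) --------
--------
----^---
---*----
---**---
--------
6) --------
--------
----*>--
---*----
---**---
--------
7) --------
--------
----**--
---*-v--
---**---
--------
8) --------
--------
----**--
---*<*--
---**---
--------
9) --------
--------
----^*--
---***--
---**---
--------
10) --------
--------
---<-*--
---***--
---**---
--------
11) --------
---^----
---*-*--
---***--
---**---
--------
12) --------
---*>---
---*-*--
---***--
---**---
--------
13) --------
---**---
---*v*--
---***--
---**---
--------
14) --------
---**---
---<**--
---***--
---**---
--------
15) --------
---**---
----**--
---v**--
---**---
--------
16) --------
---**---
----**--
---->*--
---**---
--------
17) --------
---**---
----^*--
-----*--
---**---
--------
18) --------
---**---
---<-*--
-----*--
---**---
--------
19) --------
---^*---
---*-*--
-----*--
---**---
--------
20) --------
--<-*---
---*-*--
-----*--
---**---
--------
21) --^-----
--*-*---
---*-*--
-----*--
---**---
--------
22) --*>----
--*-*---
---*-*--
-----*--
---**---
--------
23) --**----
--*v*---
---*-*--
-----*--
---**---
--------
24) --**----
--<**---
---*-*--
-----*--
---**---
--------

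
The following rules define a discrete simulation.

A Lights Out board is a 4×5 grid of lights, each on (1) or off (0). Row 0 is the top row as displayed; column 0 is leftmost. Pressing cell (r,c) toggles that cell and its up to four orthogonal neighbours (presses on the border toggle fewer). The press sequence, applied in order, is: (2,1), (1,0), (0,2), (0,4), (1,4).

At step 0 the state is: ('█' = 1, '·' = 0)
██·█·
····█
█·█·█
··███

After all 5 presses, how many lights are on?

0) ██·█·
····█
█·█·█
··███
1) ██·█·
·█··█
·█··█
·████
2) ·█·█·
█···█
██··█
·████
3) ··█··
█·█·█
██··█
·████
4) ··███
█·█··
██··█
·████
5) ··██·
█·███
██···
·████

12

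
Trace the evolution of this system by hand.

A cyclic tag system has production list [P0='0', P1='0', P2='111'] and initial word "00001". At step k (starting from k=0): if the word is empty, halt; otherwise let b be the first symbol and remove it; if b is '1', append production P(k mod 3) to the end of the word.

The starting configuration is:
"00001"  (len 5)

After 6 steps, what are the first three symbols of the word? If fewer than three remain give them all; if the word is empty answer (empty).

(empty)

k=0  "00001"  (len 5)
k=1  "0001"  (len 4)
k=2  "001"  (len 3)
k=3  "01"  (len 2)
k=4  "1"  (len 1)
k=5  "0"  (len 1)
k=6  (halted — word empty)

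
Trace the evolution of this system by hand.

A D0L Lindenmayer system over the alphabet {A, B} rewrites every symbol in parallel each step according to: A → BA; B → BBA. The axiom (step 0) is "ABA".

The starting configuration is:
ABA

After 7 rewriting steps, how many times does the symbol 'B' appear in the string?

[0] ABA
[1] BABBABA
[2] BBABABBABBABABBABA
[3] BBABBABABBABABBABBABABBABBABABBABABBABBABABBABA
[4] BBABBABABBABBABABBABABBABBABABBABABBABBABABBABBABABBABABBA…ABBABABBABABBABBABABBABABBABBABABBABBABABBABABBABBABABBABA  (len 123)
[5] BBABBABABBABBABABBABABBABBABABBABBABABBABABBABBABABBABABBA…ABBABABBABABBABBABABBABABBABBABABBABBABABBABABBABBABABBABA  (len 322)
[6] BBABBABABBABBABABBABABBABBABABBABBABABBABABBABBABABBABABBA…ABBABABBABABBABBABABBABABBABBABABBABBABABBABABBABBABABBABA  (len 843)
[7] BBABBABABBABBABABBABABBABBABABBABBABABBABABBABBABABBABABBA…ABBABABBABABBABBABABBABABBABBABABBABBABABBABABBABBABABBABA  (len 2207)

1364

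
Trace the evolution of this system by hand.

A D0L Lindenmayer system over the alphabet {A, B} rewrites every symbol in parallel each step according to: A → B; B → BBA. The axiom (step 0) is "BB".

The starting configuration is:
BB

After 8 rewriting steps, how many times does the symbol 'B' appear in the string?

1970

step 0: BB
step 1: BBABBA
step 2: BBABBABBBABBAB
step 3: BBABBABBBABBABBBABBABBABBBABBABBBA
step 4: BBABBABBBABBABBBABBABBABBBABBABBBABBABBABBBABBABBBABBABBBABBABBABBBABBABBBABBABBAB
step 5: BBABBABBBABBABBBABBABBABBBABBABBBABBABBABBBABBABBBABBABBBA…BBABBABBBABBABBBABBABBABBBABBABBBABBABBABBBABBABBBABBABBBA  (len 198)
step 6: BBABBABBBABBABBBABBABBABBBABBABBBABBABBABBBABBABBBABBABBBA…BBABBABBBABBABBBABBABBABBBABBABBBABBABBABBBABBABBBABBABBAB  (len 478)
step 7: BBABBABBBABBABBBABBABBABBBABBABBBABBABBABBBABBABBBABBABBBA…BBABBABBBABBABBBABBABBABBBABBABBBABBABBABBBABBABBBABBABBBA  (len 1154)
step 8: BBABBABBBABBABBBABBABBABBBABBABBBABBABBABBBABBABBBABBABBBA…BBABBABBBABBABBBABBABBABBBABBABBBABBABBABBBABBABBBABBABBAB  (len 2786)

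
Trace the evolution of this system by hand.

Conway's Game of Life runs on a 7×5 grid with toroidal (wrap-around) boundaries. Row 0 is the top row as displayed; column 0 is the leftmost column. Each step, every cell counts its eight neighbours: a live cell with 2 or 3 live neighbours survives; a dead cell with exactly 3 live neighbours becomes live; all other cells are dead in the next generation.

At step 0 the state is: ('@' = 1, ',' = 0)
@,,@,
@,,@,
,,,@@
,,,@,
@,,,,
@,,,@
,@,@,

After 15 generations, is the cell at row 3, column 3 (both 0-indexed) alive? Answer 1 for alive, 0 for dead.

1

gen 0: @,,@,
@,,@,
,,,@@
,,,@,
@,,,,
@,,,@
,@,@,
gen 1: @@,@,
@,@@,
,,@@,
,,,@,
@,,,,
@@,,@
,@@@,
gen 2: @,,,,
@,,,,
,@,,,
,,@@@
@@,,,
,,,@@
,,,@,
gen 3: ,,,,@
@@,,,
@@@@@
,,@@@
@@,,,
@,@@@
,,,@,
gen 4: @,,,@
,,,,,
,,,,,
,,,,,
,,,,,
@,@@,
@,@,,
gen 5: @@,,@
,,,,,
,,,,,
,,,,,
,,,,,
,,@@@
@,@,,
gen 6: @@,,@
@,,,,
,,,,,
,,,,,
,,,@,
,@@@@
,,@,,
gen 7: @@,,@
@@,,@
,,,,,
,,,,,
,,,@@
,@,,@
,,,,,
gen 8: ,@,,@
,@,,@
@,,,,
,,,,,
@,,@@
@,,@@
,@,,@
gen 9: ,@@@@
,@,,@
@,,,,
@,,,,
@,,@,
,@@,,
,@@,,
gen 10: ,,,,@
,@,,@
@@,,@
@@,,,
@,@,@
@,,@,
,,,,,
gen 11: @,,,,
,@,@@
,,@,@
,,@@,
,,@@,
@@,@,
,,,,@
gen 12: @,,@,
,@@@@
@@,,@
,@,,@
,,,,,
@@,@,
,@,,@
gen 13: ,,,,,
,,,,,
,,,,,
,@,,@
,@@,@
@@@,@
,@,@,
gen 14: ,,,,,
,,,,,
,,,,,
,@@@,
,,,,@
,,,,@
,@,@@
gen 15: ,,,,,
,,,,,
,,@,,
,,@@,
@,@,@
,,,,@
@,,@@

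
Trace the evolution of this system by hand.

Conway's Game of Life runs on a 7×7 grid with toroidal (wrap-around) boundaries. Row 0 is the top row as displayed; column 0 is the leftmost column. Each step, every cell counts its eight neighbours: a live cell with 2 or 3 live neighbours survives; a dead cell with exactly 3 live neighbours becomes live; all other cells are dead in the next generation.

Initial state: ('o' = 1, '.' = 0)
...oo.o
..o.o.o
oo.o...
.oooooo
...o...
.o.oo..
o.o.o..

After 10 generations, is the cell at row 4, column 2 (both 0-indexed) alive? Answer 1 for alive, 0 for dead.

0

t=0: ...oo.o
..o.o.o
oo.o...
.oooooo
...o...
.o.oo..
o.o.o..
t=1: ooo.o.o
.oo.o.o
.......
.o...oo
oo.....
.o..o..
ooo....
t=2: ......o
..o...o
.oo...o
.o....o
.oo..oo
.......
.....oo
t=3: o.....o
.oo..oo
.oo..oo
......o
.oo..oo
o......
.....oo
t=4: .o.....
..o....
.oo....
.......
.o...oo
oo.....
.....o.
t=5: .......
..o....
.oo....
ooo....
.o....o
oo...o.
oo.....
t=6: .o.....
.oo....
o..o...
.......
......o
..o....
oo....o
t=7: .......
ooo....
.oo....
.......
.......
.o....o
ooo....
t=8: .......
o.o....
o.o....
.......
.......
.oo....
ooo....
t=9: o.o....
.......
.......
.......
.......
o.o....
o.o....
t=10: .......
.......
.......
.......
.......
.......
o.oo..o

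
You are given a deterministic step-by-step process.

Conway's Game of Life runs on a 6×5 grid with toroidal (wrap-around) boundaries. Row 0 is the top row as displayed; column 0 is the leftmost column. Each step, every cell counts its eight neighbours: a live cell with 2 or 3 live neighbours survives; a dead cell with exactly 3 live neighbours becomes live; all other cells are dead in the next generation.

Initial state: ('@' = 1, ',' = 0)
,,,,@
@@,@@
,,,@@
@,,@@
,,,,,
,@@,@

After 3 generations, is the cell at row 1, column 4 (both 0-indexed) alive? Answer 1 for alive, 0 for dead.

0) ,,,,@
@@,@@
,,,@@
@,,@@
,,,,,
,@@,@
1) ,,,,,
,,@,,
,@,,,
@,,@,
,@@,,
@,,@,
2) ,,,,,
,,,,,
,@@,,
@,,,,
@@@@,
,@@,,
3) ,,,,,
,,,,,
,@,,,
@,,@@
@,,@@
@,,@,

0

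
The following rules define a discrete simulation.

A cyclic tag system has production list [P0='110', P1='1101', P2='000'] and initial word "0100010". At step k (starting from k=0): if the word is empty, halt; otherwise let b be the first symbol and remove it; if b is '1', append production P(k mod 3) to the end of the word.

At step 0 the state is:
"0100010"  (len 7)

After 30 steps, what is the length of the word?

0) "0100010"  (len 7)
1) "100010"  (len 6)
2) "000101101"  (len 9)
3) "00101101"  (len 8)
4) "0101101"  (len 7)
5) "101101"  (len 6)
6) "01101000"  (len 8)
7) "1101000"  (len 7)
8) "1010001101"  (len 10)
9) "010001101000"  (len 12)
10) "10001101000"  (len 11)
11) "00011010001101"  (len 14)
12) "0011010001101"  (len 13)
13) "011010001101"  (len 12)
14) "11010001101"  (len 11)
15) "1010001101000"  (len 13)
16) "010001101000110"  (len 15)
17) "10001101000110"  (len 14)
18) "0001101000110000"  (len 16)
19) "001101000110000"  (len 15)
20) "01101000110000"  (len 14)
21) "1101000110000"  (len 13)
22) "101000110000110"  (len 15)
23) "010001100001101101"  (len 18)
24) "10001100001101101"  (len 17)
25) "0001100001101101110"  (len 19)
26) "001100001101101110"  (len 18)
27) "01100001101101110"  (len 17)
28) "1100001101101110"  (len 16)
29) "1000011011011101101"  (len 19)
30) "000011011011101101000"  (len 21)

21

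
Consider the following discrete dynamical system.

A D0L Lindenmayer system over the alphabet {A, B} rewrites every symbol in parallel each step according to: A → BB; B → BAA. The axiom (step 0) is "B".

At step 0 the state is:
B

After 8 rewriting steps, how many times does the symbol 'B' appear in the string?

1165

k=0  B
k=1  BAA
k=2  BAABBBB
k=3  BAABBBBBAABAABAABAA
k=4  BAABBBBBAABAABAABAABAABBBBBAABBBBBAABBBBBAABBBB
k=5  BAABBBBBAABAABAABAABAABBBBBAABBBBBAABBBBBAABBBBBAABBBBBAAB…ABAABBBBBAABAABAABAABAABBBBBAABAABAABAABAABBBBBAABAABAABAA  (len 123)
k=6  BAABBBBBAABAABAABAABAABBBBBAABBBBBAABBBBBAABBBBBAABBBBBAAB…BBBBBAABBBBBAABBBBBAABAABAABAABAABBBBBAABBBBBAABBBBBAABBBB  (len 311)
k=7  BAABBBBBAABAABAABAABAABBBBBAABBBBBAABBBBBAABBBBBAABBBBBAAB…ABAABBBBBAABAABAABAABAABBBBBAABAABAABAABAABBBBBAABAABAABAA  (len 803)
k=8  BAABBBBBAABAABAABAABAABBBBBAABBBBBAABBBBBAABBBBBAABBBBBAAB…BBBBBAABBBBBAABBBBBAABAABAABAABAABBBBBAABBBBBAABBBBBAABBBB  (len 2047)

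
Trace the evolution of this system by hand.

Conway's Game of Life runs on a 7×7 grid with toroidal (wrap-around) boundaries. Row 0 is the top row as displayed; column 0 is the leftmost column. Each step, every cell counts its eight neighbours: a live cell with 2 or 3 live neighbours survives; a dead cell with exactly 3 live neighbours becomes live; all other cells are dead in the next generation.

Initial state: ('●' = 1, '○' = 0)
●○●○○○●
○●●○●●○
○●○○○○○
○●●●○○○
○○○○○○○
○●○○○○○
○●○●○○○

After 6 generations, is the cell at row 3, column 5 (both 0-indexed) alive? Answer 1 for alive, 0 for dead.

1

0) ●○●○○○●
○●●○●●○
○●○○○○○
○●●●○○○
○○○○○○○
○●○○○○○
○●○●○○○
1) ●○○○●●●
○○●●○●●
●○○○●○○
○●●○○○○
○●○○○○○
○○●○○○○
○●○○○○○
2) ●●●●●○○
○●○●○○○
●○○○●●●
●●●○○○○
○●○○○○○
○●●○○○○
●●○○○●●
3) ○○○●●●○
○○○○○○○
○○○●●●●
○○●○○●○
○○○○○○○
○○●○○○●
○○○○●●●
4) ○○○●○○●
○○○○○○●
○○○●●●●
○○○●○●●
○○○○○○○
○○○○○○●
○○○○○○●
5) ●○○○○●●
●○○●○○●
●○○●○○○
○○○●○○●
○○○○○●●
○○○○○○○
●○○○○●●
6) ○●○○●○○
○●○○●●○
●○●●●○○
●○○○●●●
○○○○○●●
●○○○○○○
●○○○○●○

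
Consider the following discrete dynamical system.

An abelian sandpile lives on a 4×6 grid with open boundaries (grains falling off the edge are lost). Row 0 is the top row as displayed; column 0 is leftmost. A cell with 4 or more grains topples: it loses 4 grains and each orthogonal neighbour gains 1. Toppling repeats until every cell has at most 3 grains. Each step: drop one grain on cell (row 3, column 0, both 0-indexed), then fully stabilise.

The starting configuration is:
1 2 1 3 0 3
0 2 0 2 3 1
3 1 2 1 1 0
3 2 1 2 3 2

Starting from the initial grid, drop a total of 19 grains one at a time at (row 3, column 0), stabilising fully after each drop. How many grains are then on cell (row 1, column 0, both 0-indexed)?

k=0  1 2 1 3 0 3
0 2 0 2 3 1
3 1 2 1 1 0
3 2 1 2 3 2
k=1  1 2 1 3 0 3
1 2 0 2 3 1
0 2 2 1 1 0
1 3 1 2 3 2
k=2  1 2 1 3 0 3
1 2 0 2 3 1
0 2 2 1 1 0
2 3 1 2 3 2
k=3  1 2 1 3 0 3
1 2 0 2 3 1
0 2 2 1 1 0
3 3 1 2 3 2
k=4  1 2 1 3 0 3
1 2 0 2 3 1
1 3 2 1 1 0
1 0 2 2 3 2
k=5  1 2 1 3 0 3
1 2 0 2 3 1
1 3 2 1 1 0
2 0 2 2 3 2
k=6  1 2 1 3 0 3
1 2 0 2 3 1
1 3 2 1 1 0
3 0 2 2 3 2
k=7  1 2 1 3 0 3
1 2 0 2 3 1
2 3 2 1 1 0
0 1 2 2 3 2
k=8  1 2 1 3 0 3
1 2 0 2 3 1
2 3 2 1 1 0
1 1 2 2 3 2
k=9  1 2 1 3 0 3
1 2 0 2 3 1
2 3 2 1 1 0
2 1 2 2 3 2
k=10  1 2 1 3 0 3
1 2 0 2 3 1
2 3 2 1 1 0
3 1 2 2 3 2
k=11  1 2 1 3 0 3
1 2 0 2 3 1
3 3 2 1 1 0
0 2 2 2 3 2
k=12  1 2 1 3 0 3
1 2 0 2 3 1
3 3 2 1 1 0
1 2 2 2 3 2
k=13  1 2 1 3 0 3
1 2 0 2 3 1
3 3 2 1 1 0
2 2 2 2 3 2
k=14  1 2 1 3 0 3
1 2 0 2 3 1
3 3 2 1 1 0
3 2 2 2 3 2
k=15  1 2 1 3 0 3
2 3 0 2 3 1
1 1 3 1 1 0
2 0 3 2 3 2
k=16  1 2 1 3 0 3
2 3 0 2 3 1
1 1 3 1 1 0
3 0 3 2 3 2
k=17  1 2 1 3 0 3
2 3 0 2 3 1
2 1 3 1 1 0
0 1 3 2 3 2
k=18  1 2 1 3 0 3
2 3 0 2 3 1
2 1 3 1 1 0
1 1 3 2 3 2
k=19  1 2 1 3 0 3
2 3 0 2 3 1
2 1 3 1 1 0
2 1 3 2 3 2

2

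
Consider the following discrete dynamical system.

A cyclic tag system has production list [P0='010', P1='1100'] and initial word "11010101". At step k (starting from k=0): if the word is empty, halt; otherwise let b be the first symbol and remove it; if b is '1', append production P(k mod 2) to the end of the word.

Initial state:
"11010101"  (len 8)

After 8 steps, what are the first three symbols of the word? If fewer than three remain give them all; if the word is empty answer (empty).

010

[0] "11010101"  (len 8)
[1] "1010101010"  (len 10)
[2] "0101010101100"  (len 13)
[3] "101010101100"  (len 12)
[4] "010101011001100"  (len 15)
[5] "10101011001100"  (len 14)
[6] "01010110011001100"  (len 17)
[7] "1010110011001100"  (len 16)
[8] "0101100110011001100"  (len 19)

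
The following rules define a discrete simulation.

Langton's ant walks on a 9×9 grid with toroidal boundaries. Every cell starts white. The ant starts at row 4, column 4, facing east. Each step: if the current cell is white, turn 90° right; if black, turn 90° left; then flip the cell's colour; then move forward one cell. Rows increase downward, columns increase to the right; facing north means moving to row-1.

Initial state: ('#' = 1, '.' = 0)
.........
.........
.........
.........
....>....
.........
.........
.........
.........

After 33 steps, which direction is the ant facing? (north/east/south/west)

[0] .........
.........
.........
.........
....>....
.........
.........
.........
.........
[1] .........
.........
.........
.........
....#....
....v....
.........
.........
.........
[2] .........
.........
.........
.........
....#....
...<#....
.........
.........
.........
[3] .........
.........
.........
.........
...^#....
...##....
.........
.........
.........
[4] .........
.........
.........
.........
...#>....
...##....
.........
.........
.........
[5] .........
.........
.........
....^....
...#.....
...##....
.........
.........
.........
[6] .........
.........
.........
....#>...
...#.....
...##....
.........
.........
.........
[7] .........
.........
.........
....##...
...#.v...
...##....
.........
.........
.........
[8] .........
.........
.........
....##...
...#<#...
...##....
.........
.........
.........
[9] .........
.........
.........
....^#...
...###...
...##....
.........
.........
.........
[10] .........
.........
.........
...<.#...
...###...
...##....
.........
.........
.........
[11] .........
.........
...^.....
...#.#...
...###...
...##....
.........
.........
.........
[12] .........
.........
...#>....
...#.#...
...###...
...##....
.........
.........
.........
[13] .........
.........
...##....
...#v#...
...###...
...##....
.........
.........
.........
[14] .........
.........
...##....
...<##...
...###...
...##....
.........
.........
.........
[15] .........
.........
...##....
....##...
...v##...
...##....
.........
.........
.........
[16] .........
.........
...##....
....##...
....>#...
...##....
.........
.........
.........
[17] .........
.........
...##....
....^#...
.....#...
...##....
.........
.........
.........
[18] .........
.........
...##....
...<.#...
.....#...
...##....
.........
.........
.........
[19] .........
.........
...^#....
...#.#...
.....#...
...##....
.........
.........
.........
[20] .........
.........
..<.#....
...#.#...
.....#...
...##....
.........
.........
.........
[21] .........
..^......
..#.#....
...#.#...
.....#...
...##....
.........
.........
.........
[22] .........
..#>.....
..#.#....
...#.#...
.....#...
...##....
.........
.........
.........
[23] .........
..##.....
..#v#....
...#.#...
.....#...
...##....
.........
.........
.........
[24] .........
..##.....
..<##....
...#.#...
.....#...
...##....
.........
.........
.........
[25] .........
..##.....
...##....
..v#.#...
.....#...
...##....
.........
.........
.........
[26] .........
..##.....
...##....
.<##.#...
.....#...
...##....
.........
.........
.........
[27] .........
..##.....
.^.##....
.###.#...
.....#...
...##....
.........
.........
.........
[28] .........
..##.....
.#>##....
.###.#...
.....#...
...##....
.........
.........
.........
[29] .........
..##.....
.####....
.#v#.#...
.....#...
...##....
.........
.........
.........
[30] .........
..##.....
.####....
.#.>.#...
.....#...
...##....
.........
.........
.........
[31] .........
..##.....
.##^#....
.#...#...
.....#...
...##....
.........
.........
.........
[32] .........
..##.....
.#<.#....
.#...#...
.....#...
...##....
.........
.........
.........
[33] .........
..##.....
.#..#....
.#v..#...
.....#...
...##....
.........
.........
.........

south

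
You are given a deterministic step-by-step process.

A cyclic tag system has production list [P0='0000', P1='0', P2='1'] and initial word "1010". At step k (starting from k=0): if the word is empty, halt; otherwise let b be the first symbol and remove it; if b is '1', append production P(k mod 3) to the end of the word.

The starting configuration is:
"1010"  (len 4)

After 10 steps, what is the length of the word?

4

0) "1010"  (len 4)
1) "0100000"  (len 7)
2) "100000"  (len 6)
3) "000001"  (len 6)
4) "00001"  (len 5)
5) "0001"  (len 4)
6) "001"  (len 3)
7) "01"  (len 2)
8) "1"  (len 1)
9) "1"  (len 1)
10) "0000"  (len 4)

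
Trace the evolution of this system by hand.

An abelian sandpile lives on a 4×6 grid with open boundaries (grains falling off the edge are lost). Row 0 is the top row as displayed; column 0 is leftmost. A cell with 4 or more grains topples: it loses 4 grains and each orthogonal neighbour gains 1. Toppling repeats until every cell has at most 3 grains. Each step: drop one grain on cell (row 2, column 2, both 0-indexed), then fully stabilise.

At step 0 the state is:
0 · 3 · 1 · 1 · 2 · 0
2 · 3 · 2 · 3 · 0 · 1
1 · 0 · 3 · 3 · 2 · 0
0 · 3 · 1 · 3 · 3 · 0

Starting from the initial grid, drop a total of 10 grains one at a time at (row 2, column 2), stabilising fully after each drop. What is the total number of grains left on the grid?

gen 0: 0 · 3 · 1 · 1 · 2 · 0
2 · 3 · 2 · 3 · 0 · 1
1 · 0 · 3 · 3 · 2 · 0
0 · 3 · 1 · 3 · 3 · 0
gen 1: 1 · 0 · 3 · 2 · 2 · 0
3 · 1 · 1 · 1 · 2 · 1
1 · 2 · 2 · 3 · 0 · 1
0 · 3 · 3 · 1 · 1 · 1
gen 2: 1 · 0 · 3 · 2 · 2 · 0
3 · 1 · 1 · 1 · 2 · 1
1 · 2 · 3 · 3 · 0 · 1
0 · 3 · 3 · 1 · 1 · 1
gen 3: 1 · 0 · 3 · 2 · 2 · 0
3 · 2 · 2 · 2 · 2 · 1
2 · 0 · 3 · 0 · 1 · 1
1 · 1 · 1 · 3 · 1 · 1
gen 4: 1 · 0 · 3 · 2 · 2 · 0
3 · 2 · 3 · 2 · 2 · 1
2 · 1 · 0 · 1 · 1 · 1
1 · 1 · 2 · 3 · 1 · 1
gen 5: 1 · 0 · 3 · 2 · 2 · 0
3 · 2 · 3 · 2 · 2 · 1
2 · 1 · 1 · 1 · 1 · 1
1 · 1 · 2 · 3 · 1 · 1
gen 6: 1 · 0 · 3 · 2 · 2 · 0
3 · 2 · 3 · 2 · 2 · 1
2 · 1 · 2 · 1 · 1 · 1
1 · 1 · 2 · 3 · 1 · 1
gen 7: 1 · 0 · 3 · 2 · 2 · 0
3 · 2 · 3 · 2 · 2 · 1
2 · 1 · 3 · 1 · 1 · 1
1 · 1 · 2 · 3 · 1 · 1
gen 8: 1 · 1 · 0 · 3 · 2 · 0
3 · 3 · 1 · 3 · 2 · 1
2 · 2 · 1 · 2 · 1 · 1
1 · 1 · 3 · 3 · 1 · 1
gen 9: 1 · 1 · 0 · 3 · 2 · 0
3 · 3 · 1 · 3 · 2 · 1
2 · 2 · 2 · 2 · 1 · 1
1 · 1 · 3 · 3 · 1 · 1
gen 10: 1 · 1 · 0 · 3 · 2 · 0
3 · 3 · 1 · 3 · 2 · 1
2 · 2 · 3 · 2 · 1 · 1
1 · 1 · 3 · 3 · 1 · 1

41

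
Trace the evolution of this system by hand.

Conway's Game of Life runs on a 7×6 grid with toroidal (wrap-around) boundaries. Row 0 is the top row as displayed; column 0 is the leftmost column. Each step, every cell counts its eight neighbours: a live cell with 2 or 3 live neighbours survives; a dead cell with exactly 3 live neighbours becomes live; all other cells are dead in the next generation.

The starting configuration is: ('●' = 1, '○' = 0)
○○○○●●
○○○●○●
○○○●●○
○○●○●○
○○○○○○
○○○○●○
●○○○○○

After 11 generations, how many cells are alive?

[0] ○○○○●●
○○○●○●
○○○●●○
○○●○●○
○○○○○○
○○○○●○
●○○○○○
[1] ●○○○●●
○○○●○●
○○●○○●
○○○○●○
○○○●○○
○○○○○○
○○○○●○
[2] ●○○●○○
○○○●○○
○○○●○●
○○○●●○
○○○○○○
○○○○○○
○○○○●○
[3] ○○○●●○
○○●●○○
○○●●○○
○○○●●○
○○○○○○
○○○○○○
○○○○○○
[4] ○○●●●○
○○○○○○
○○○○○○
○○●●●○
○○○○○○
○○○○○○
○○○○○○
[5] ○○○●○○
○○○●○○
○○○●○○
○○○●○○
○○○●○○
○○○○○○
○○○●○○
[6] ○○●●●○
○○●●●○
○○●●●○
○○●●●○
○○○○○○
○○○○○○
○○○○○○
[7] ○○●○●○
○●○○○●
○●○○○●
○○●○●○
○○○●○○
○○○○○○
○○○●○○
[8] ○○●●●○
○●●○●●
○●●○●●
○○●●●○
○○○●○○
○○○○○○
○○○●○○
[9] ○●○○○●
○○○○○○
○○○○○○
○●○○○●
○○●●●○
○○○○○○
○○●●●○
[10] ○○●●●○
○○○○○○
○○○○○○
○○●●●○
○○●●●○
○○○○○○
○○●●●○
[11] ○○●○●○
○○○●○○
○○○●○○
○○●○●○
○○●○●○
○○○○○○
○○●○●○

10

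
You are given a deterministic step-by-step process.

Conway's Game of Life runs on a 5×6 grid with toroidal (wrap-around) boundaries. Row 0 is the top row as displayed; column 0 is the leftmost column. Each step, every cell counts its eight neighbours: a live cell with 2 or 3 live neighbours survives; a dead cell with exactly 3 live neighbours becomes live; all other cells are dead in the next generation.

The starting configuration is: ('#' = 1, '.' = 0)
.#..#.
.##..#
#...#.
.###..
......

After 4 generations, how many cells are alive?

t=0: .#..#.
.##..#
#...#.
.###..
......
t=1: ###...
.#####
#...##
.###..
.#.#..
t=2: .....#
......
......
.#.#.#
...#..
t=3: ......
......
......
..#.#.
#.#...
t=4: ......
......
......
.#.#..
.#.#..

4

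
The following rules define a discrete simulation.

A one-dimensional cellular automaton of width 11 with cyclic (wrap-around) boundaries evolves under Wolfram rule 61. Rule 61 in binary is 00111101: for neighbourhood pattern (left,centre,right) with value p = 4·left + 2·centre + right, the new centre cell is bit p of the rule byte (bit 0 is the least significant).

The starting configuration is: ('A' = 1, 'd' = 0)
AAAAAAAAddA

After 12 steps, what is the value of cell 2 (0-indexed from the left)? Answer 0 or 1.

0

step 0: AAAAAAAAddA
step 1: ddddddddAdA
step 2: AAAAAAAdAAA
step 3: dddddddAAdd
step 4: AAAAAAdAdAA
step 5: ddddddAAAAd
step 6: AAAAAdAdddA
step 7: dddddAAAAdA
step 8: AAAAdAdddAA
step 9: ddddAAAAdAd
step 10: AAAdAdddAAA
step 11: dddAAAAdAdd
step 12: AAdAdddAAAA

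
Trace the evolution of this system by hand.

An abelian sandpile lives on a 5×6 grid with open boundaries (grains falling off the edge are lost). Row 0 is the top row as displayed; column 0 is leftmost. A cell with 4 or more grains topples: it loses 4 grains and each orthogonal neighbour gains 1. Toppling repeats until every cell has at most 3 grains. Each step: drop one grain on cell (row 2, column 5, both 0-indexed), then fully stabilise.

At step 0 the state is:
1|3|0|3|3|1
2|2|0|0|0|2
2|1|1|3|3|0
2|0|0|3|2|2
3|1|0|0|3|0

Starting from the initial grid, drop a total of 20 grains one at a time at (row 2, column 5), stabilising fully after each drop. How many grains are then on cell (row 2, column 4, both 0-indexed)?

1

0) 1|3|0|3|3|1
2|2|0|0|0|2
2|1|1|3|3|0
2|0|0|3|2|2
3|1|0|0|3|0
1) 1|3|0|3|3|1
2|2|0|0|0|2
2|1|1|3|3|1
2|0|0|3|2|2
3|1|0|0|3|0
2) 1|3|0|3|3|1
2|2|0|0|0|2
2|1|1|3|3|2
2|0|0|3|2|2
3|1|0|0|3|0
3) 1|3|0|3|3|1
2|2|0|0|0|2
2|1|1|3|3|3
2|0|0|3|2|2
3|1|0|0|3|0
4) 1|3|0|3|3|1
2|2|0|1|1|3
2|1|2|1|2|2
2|0|1|1|2|0
3|1|0|2|0|2
5) 1|3|0|3|3|1
2|2|0|1|1|3
2|1|2|1|2|3
2|0|1|1|2|0
3|1|0|2|0|2
6) 1|3|0|3|3|2
2|2|0|1|2|0
2|1|2|1|3|1
2|0|1|1|2|1
3|1|0|2|0|2
7) 1|3|0|3|3|2
2|2|0|1|2|0
2|1|2|1|3|2
2|0|1|1|2|1
3|1|0|2|0|2
8) 1|3|0|3|3|2
2|2|0|1|2|0
2|1|2|1|3|3
2|0|1|1|2|1
3|1|0|2|0|2
9) 1|3|0|3|3|2
2|2|0|1|3|1
2|1|2|2|0|1
2|0|1|1|3|2
3|1|0|2|0|2
10) 1|3|0|3|3|2
2|2|0|1|3|1
2|1|2|2|0|2
2|0|1|1|3|2
3|1|0|2|0|2
11) 1|3|0|3|3|2
2|2|0|1|3|1
2|1|2|2|0|3
2|0|1|1|3|2
3|1|0|2|0|2
12) 1|3|0|3|3|2
2|2|0|1|3|2
2|1|2|2|1|0
2|0|1|1|3|3
3|1|0|2|0|2
13) 1|3|0|3|3|2
2|2|0|1|3|2
2|1|2|2|1|1
2|0|1|1|3|3
3|1|0|2|0|2
14) 1|3|0|3|3|2
2|2|0|1|3|2
2|1|2|2|1|2
2|0|1|1|3|3
3|1|0|2|0|2
15) 1|3|0|3|3|2
2|2|0|1|3|2
2|1|2|2|1|3
2|0|1|1|3|3
3|1|0|2|0|2
16) 1|3|0|3|3|2
2|2|0|1|3|3
2|1|2|2|3|1
2|0|1|2|0|1
3|1|0|2|1|3
17) 1|3|0|3|3|2
2|2|0|1|3|3
2|1|2|2|3|2
2|0|1|2|0|1
3|1|0|2|1|3
18) 1|3|0|3|3|2
2|2|0|1|3|3
2|1|2|2|3|3
2|0|1|2|0|1
3|1|0|2|1|3
19) 1|3|1|0|2|0
2|2|0|3|2|2
2|1|2|3|1|2
2|0|1|2|1|2
3|1|0|2|1|3
20) 1|3|1|0|2|0
2|2|0|3|2|2
2|1|2|3|1|3
2|0|1|2|1|2
3|1|0|2|1|3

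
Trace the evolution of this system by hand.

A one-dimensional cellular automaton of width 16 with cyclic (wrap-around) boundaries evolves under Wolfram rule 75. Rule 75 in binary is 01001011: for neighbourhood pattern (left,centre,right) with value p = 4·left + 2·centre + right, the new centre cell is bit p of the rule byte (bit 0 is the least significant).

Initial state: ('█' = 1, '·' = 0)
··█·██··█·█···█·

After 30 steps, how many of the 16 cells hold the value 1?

[0] ··█·██··█·█···█·
[1] ██··██·█····██··
[2] ██·███···█████·█
[3] ·█·█·█·███···█·█
[4] ·······█·█·██···
[5] ███████····██·██
[6] ······█·█████·█·
[7] ██████··█···█···
[8] █····█·█··██··██
[9] █·███····███·██·
[10] ··█·█·████·█·██·
[11] ██····█··█···██·
[12] ██·███··█··████·
[13] ██·█·█·█··██··█·
[14] ██·······███·█··
[15] ██·███████·█···█
[16] ·█·█·····█···███
[17] ·····████··███·█
[18] ·█████··█·██·█··
[19] ██···█·█··██···█
[20] ·█·██····███·███
[21] ···██·████·█·█·█
[22] ·████·█··█······
[23] ██··█···█··█████
[24] ·█·█··██··██····
[25] █····███·███·███
[26] █·████·█·█·█·█··
[27] ··█··█·········█
[28] ·█··█··████████·
[29] █··█··██······█·
[30] ··█··███·█████··

9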